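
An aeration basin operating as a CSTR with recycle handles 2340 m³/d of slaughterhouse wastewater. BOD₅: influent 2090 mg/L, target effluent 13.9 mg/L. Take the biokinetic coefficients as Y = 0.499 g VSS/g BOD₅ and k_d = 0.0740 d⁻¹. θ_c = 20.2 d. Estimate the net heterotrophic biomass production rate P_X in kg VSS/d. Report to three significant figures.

P_X ≈ 972 kg VSS/d

Correct the yield for decay: Y_obs = Y/(1 + k_d θ_c) = 0.499 / (1 + 0.0740 × 20.2) = 0.499 / 2.495 = 0.2000.
Mass of BOD₅ removed per day: Q(S₀ − S) = 2340 × 2076 g/m³ = 4858 kg/d.
Biomass produced: P_X = Y_obs·Q·ΔS = 0.2000 × 4858 ≈ 971.7 kg VSS/d.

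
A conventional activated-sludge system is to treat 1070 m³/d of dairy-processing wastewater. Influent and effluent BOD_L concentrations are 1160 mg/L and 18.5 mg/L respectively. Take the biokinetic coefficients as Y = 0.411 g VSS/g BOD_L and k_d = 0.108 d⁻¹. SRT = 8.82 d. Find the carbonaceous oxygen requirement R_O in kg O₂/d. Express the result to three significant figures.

Correct the yield for decay: Y_obs = Y/(1 + k_d θ_c) = 0.411 / (1 + 0.108 × 8.82) = 0.411 / 1.953 = 0.2105.
Mass of BOD_L removed per day: Q(S₀ − S) = 1070 × 1142 g/m³ = 1221 kg/d.
Net sludge production P_X = 0.2105 × 1221 = 257.1 kg VSS/d.
R_O = Q·(S₀ − S) − 1.42·P_X = 1221 − 1.42 × 257.1 = 856.3 kg O₂/d.

R_O ≈ 856 kg O₂/d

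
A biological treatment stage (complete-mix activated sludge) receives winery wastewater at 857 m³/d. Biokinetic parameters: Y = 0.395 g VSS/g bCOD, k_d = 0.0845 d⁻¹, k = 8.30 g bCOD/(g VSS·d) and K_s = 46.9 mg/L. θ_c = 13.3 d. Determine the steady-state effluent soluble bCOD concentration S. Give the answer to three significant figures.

For a completely mixed reactor with recycle the Lawrence–McCarty relation gives S = K_s·(1 + k_d·θ_c) / [θ_c·(Y·k − k_d) − 1] = 46.9 × (1 + 0.0845 × 13.3) / [13.3 × (0.395 × 8.30 − 0.0845) − 1] = 99.61 / 41.48 = 2.401 mg/L.

S ≈ 2.40 mg/L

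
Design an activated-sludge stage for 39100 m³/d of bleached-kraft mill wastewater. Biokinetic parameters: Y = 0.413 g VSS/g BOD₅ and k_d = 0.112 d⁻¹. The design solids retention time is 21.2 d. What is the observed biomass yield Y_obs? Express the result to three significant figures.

Y_obs ≈ 0.122 g VSS/g BOD₅

Observed yield with endogenous decay: Y_obs = Y / (1 + k_d·θ_c) = 0.413 / (1 + 0.112 × 21.2) = 0.413 / 3.374 = 0.1224 g VSS/g BOD₅.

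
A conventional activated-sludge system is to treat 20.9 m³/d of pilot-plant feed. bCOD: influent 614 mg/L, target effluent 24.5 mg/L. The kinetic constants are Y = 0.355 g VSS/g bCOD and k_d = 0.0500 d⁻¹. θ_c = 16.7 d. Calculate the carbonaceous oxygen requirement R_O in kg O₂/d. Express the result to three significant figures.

R_O ≈ 8.94 kg O₂/d

The observed yield is Y_obs = Y/(1 + k_d·θ_c) = 0.355 / (1 + 0.0500 × 16.7) = 0.355 / 1.835 = 0.1935 g VSS per g bCOD removed.
Q·(S₀ − S) = 20.9 × (614 − 24.5) × 10⁻³ = 12.32 kg/d removed.
P_X = Y_obs·Q·(S₀ − S) = 0.1935 × 12.32 = 2.384 kg VSS/d.
R_O = Q·(S₀ − S) − 1.42·P_X = 12.32 − 1.42 × 2.384 = 8.936 kg O₂/d.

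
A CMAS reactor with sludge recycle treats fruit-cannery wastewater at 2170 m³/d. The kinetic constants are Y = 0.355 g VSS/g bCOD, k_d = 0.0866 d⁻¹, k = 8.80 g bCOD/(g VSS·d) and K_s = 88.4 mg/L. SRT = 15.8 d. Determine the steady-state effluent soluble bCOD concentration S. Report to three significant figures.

S ≈ 4.46 mg/L

From the Monod/SRT balance for a CMAS, S = K_s·(1+k_d θ_c)/[θ_c·(Y k − k_d) − 1] = 88.4 × (1 + 0.0866 × 15.8) / [15.8 × (0.355 × 8.80 − 0.0866) − 1] = 209.4 / 46.99 = 4.455 mg/L.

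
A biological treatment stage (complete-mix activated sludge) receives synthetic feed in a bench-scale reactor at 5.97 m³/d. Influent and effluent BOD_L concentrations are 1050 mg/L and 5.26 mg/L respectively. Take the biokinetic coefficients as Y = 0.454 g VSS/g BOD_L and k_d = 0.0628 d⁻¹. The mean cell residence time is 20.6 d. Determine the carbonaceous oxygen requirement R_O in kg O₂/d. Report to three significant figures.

R_O ≈ 4.48 kg O₂/d

Observed yield with endogenous decay: Y_obs = Y / (1 + k_d·θ_c) = 0.454 / (1 + 0.0628 × 20.6) = 0.454 / 2.294 = 0.1979 g VSS/g BOD_L.
Mass of BOD_L removed per day: Q(S₀ − S) = 5.97 × 1045 g/m³ = 6.237 kg/d.
Biomass synthesised: P_X = Y_obs × 6.237 = 1.235 kg VSS/d.
R_O = Q·(S₀ − S) − 1.42·P_X = 6.237 − 1.42 × 1.235 = 4.484 kg O₂/d.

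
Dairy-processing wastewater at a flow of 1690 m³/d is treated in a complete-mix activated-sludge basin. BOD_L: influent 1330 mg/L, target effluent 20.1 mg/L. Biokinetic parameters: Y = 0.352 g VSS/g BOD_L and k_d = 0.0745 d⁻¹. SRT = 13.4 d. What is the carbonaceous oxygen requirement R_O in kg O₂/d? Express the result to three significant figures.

Y_obs = Y / (1 + k_d θ_c) = 0.352 / (1 + 0.0745 × 13.4) = 0.352 / 1.998 = 0.1761.
ΔS = 1330 − 20.1 = 1310 mg/L, so the substrate removal rate is 1690 × 1310/1000 = 2214 kg BOD_L/d.
Biomass synthesised: P_X = Y_obs × 2214 = 389.9 kg VSS/d.
Carbonaceous O₂ demand = substrate oxidised − cell-mass equivalent = 2214 − 1.42 × 389.9 = 1660 kg O₂/d.

R_O ≈ 1660 kg O₂/d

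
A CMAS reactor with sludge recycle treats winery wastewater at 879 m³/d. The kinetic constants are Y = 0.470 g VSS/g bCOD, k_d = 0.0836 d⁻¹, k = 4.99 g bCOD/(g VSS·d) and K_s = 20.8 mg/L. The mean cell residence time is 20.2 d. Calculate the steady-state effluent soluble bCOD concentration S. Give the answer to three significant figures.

S ≈ 1.25 mg/L

From the Monod/SRT balance for a CMAS, S = K_s·(1+k_d θ_c)/[θ_c·(Y k − k_d) − 1] = 20.8 × (1 + 0.0836 × 20.2) / [20.2 × (0.470 × 4.99 − 0.0836) − 1] = 55.93 / 44.69 = 1.252 mg/L.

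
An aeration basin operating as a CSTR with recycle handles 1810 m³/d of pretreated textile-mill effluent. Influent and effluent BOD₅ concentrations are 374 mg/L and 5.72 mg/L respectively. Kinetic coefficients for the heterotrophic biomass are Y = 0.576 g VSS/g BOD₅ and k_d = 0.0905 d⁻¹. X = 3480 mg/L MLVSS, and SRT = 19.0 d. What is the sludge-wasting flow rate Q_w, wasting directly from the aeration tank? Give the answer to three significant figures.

Q_w ≈ 40.6 m³/d

From the SRT design equation V = Y Q (S₀−S) θ_c / [X (1 + k_d θ_c)] = 0.576 × 1810 × (374 − 5.72) × 19.0 / [3480 × (1 + 0.0905 × 19.0)] = 7.3×10^6 / 9464 = 770.8 m³.
For wasting at MLVSS concentration, Q_w = V/θ_c = 770.8/19.0 = 40.57 m³/d.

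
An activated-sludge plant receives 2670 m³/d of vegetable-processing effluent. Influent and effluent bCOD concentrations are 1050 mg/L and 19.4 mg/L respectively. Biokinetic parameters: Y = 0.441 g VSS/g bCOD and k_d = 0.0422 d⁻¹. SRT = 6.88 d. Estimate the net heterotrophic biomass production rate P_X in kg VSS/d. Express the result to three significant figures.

P_X ≈ 940 kg VSS/d

Correct the yield for decay: Y_obs = Y/(1 + k_d θ_c) = 0.441 / (1 + 0.0422 × 6.88) = 0.441 / 1.290 = 0.3418.
Mass of bCOD removed per day: Q(S₀ − S) = 2670 × 1031 g/m³ = 2752 kg/d.
Net biomass production P_X = Y_obs × Q·(S₀ − S) = 0.3418 × 2752 = 940.5 kg VSS/d.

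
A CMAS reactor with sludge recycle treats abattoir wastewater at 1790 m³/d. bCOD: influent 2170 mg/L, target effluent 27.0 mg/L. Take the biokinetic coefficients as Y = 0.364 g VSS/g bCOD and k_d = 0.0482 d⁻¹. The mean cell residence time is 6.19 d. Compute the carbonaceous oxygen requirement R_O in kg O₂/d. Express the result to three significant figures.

R_O ≈ 2310 kg O₂/d

Correct the yield for decay: Y_obs = Y/(1 + k_d θ_c) = 0.364 / (1 + 0.0482 × 6.19) = 0.364 / 1.298 = 0.2804.
ΔS = 2170 − 27.0 = 2143 mg/L, so the substrate removal rate is 1790 × 2143/1000 = 3836 kg bCOD/d.
Net sludge production P_X = 0.2804 × 3836 = 1075 kg VSS/d.
R_O = Q·(S₀ − S) − 1.42·P_X = 3836 − 1.42 × 1075 = 2309 kg O₂/d.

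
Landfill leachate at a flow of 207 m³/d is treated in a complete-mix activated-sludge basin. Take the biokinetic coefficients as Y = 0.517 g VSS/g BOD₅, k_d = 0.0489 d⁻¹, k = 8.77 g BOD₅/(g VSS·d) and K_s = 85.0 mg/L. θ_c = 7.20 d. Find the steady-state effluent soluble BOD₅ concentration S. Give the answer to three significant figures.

From the Monod/SRT balance for a CMAS, S = K_s·(1+k_d θ_c)/[θ_c·(Y k − k_d) − 1] = 85.0 × (1 + 0.0489 × 7.20) / [7.20 × (0.517 × 8.77 − 0.0489) − 1] = 114.9 / 31.29 = 3.673 mg/L.

S ≈ 3.67 mg/L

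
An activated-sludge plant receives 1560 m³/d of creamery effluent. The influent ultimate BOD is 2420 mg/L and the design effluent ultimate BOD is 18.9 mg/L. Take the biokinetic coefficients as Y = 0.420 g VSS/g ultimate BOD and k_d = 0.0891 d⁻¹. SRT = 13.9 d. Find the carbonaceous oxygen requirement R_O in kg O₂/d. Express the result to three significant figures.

R_O ≈ 2750 kg O₂/d

The observed yield is Y_obs = Y/(1 + k_d·θ_c) = 0.420 / (1 + 0.0891 × 13.9) = 0.420 / 2.238 = 0.1876 g VSS per g ultimate BOD removed.
Substrate removed = Q·(S₀ − S) = 1560 m³/d × (2420 − 18.9) g/m³ = 3.75×10^6 g/d = 3746 kg/d.
Biomass synthesised: P_X = Y_obs × 3746 = 702.8 kg VSS/d.
R_O = Q·(S₀ − S) − 1.42·P_X = 3746 − 1.42 × 702.8 = 2748 kg O₂/d.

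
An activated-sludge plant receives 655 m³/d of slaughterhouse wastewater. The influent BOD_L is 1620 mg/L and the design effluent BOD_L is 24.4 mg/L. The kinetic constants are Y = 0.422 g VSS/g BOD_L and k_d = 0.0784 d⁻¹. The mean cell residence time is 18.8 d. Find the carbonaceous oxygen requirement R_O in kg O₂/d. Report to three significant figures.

R_O ≈ 792 kg O₂/d

Correct the yield for decay: Y_obs = Y/(1 + k_d θ_c) = 0.422 / (1 + 0.0784 × 18.8) = 0.422 / 2.474 = 0.1706.
Substrate removed = Q·(S₀ − S) = 655 m³/d × (1620 − 24.4) g/m³ = 1.05×10^6 g/d = 1045 kg/d.
Biomass synthesised: P_X = Y_obs × 1045 = 178.3 kg VSS/d.
R_O = Q·(S₀ − S) − 1.42·P_X = 1045 − 1.42 × 178.3 = 792.0 kg O₂/d.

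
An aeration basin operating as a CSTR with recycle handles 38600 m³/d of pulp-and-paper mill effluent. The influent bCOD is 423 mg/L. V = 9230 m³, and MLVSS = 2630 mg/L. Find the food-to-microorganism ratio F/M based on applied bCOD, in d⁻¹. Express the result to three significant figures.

F/M ≈ 0.673 d⁻¹

F/M = applied load / biomass = Q·S₀/(V·X) = 38600 × 423 / (9230 × 2630) = 0.6726 d⁻¹.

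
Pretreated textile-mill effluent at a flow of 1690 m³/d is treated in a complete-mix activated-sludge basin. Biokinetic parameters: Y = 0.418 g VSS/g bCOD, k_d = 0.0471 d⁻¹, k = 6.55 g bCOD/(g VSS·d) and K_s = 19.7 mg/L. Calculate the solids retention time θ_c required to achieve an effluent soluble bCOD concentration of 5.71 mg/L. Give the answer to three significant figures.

θ_c ≈ 1.76 d

From 1/θ_c = Y·k·S/(K_s + S) − k_d: Y·k·S/(K_s+S) = 0.418 × 6.55 × 5.71 / (19.7 + 5.71) = 0.6152 d⁻¹.
1/θ_c = 0.6152 − 0.0471 = 0.5681 d⁻¹, so θ_c = 1.760 d.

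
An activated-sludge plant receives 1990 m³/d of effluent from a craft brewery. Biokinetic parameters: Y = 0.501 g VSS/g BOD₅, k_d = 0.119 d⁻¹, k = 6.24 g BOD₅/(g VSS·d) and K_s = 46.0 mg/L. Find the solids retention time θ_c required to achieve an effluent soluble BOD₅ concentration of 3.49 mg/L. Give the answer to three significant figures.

At the target effluent, Y k S/(K_s+S) = 0.501×6.24×3.49/49.49 = 0.2205 d⁻¹.
1/θ_c = 0.2205 − 0.119 = 0.1015 d⁻¹, so θ_c = 9.856 d.

θ_c ≈ 9.86 d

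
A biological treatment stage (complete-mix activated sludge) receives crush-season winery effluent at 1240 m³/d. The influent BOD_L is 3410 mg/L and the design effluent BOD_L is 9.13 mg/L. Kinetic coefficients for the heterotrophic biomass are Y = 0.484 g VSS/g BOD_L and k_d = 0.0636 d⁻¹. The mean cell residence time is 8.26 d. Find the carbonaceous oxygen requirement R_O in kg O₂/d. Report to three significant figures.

The observed yield is Y_obs = Y/(1 + k_d·θ_c) = 0.484 / (1 + 0.0636 × 8.26) = 0.484 / 1.525 = 0.3173 g VSS per g BOD_L removed.
Substrate removed = Q·(S₀ − S) = 1240 m³/d × (3410 − 9.13) g/m³ = 4.22×10^6 g/d = 4217 kg/d.
P_X = Y_obs·Q·(S₀ − S) = 0.3173 × 4217 = 1338 kg VSS/d.
Carbonaceous O₂ demand = substrate oxidised − cell-mass equivalent = 4217 − 1.42 × 1338 = 2317 kg O₂/d.

R_O ≈ 2320 kg O₂/d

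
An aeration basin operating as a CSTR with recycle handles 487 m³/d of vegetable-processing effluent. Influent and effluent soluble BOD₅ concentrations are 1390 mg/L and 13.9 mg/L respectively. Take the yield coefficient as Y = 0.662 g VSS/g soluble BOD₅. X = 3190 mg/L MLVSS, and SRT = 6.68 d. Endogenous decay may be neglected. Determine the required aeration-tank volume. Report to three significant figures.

V ≈ 929 m³

With k_d = 0 the design equation reduces to V = Y Q (S₀−S) θ_c / X = 0.662 × 487 × (1390 − 13.9) × 6.68 / 3190 = 929.0 m³.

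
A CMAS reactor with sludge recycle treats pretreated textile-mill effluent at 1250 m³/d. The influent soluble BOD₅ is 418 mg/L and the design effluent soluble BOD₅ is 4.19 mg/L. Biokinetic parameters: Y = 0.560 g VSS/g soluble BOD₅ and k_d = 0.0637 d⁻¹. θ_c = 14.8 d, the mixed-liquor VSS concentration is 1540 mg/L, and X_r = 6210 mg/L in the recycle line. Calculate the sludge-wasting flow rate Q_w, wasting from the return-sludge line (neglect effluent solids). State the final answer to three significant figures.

Rearranging the biomass balance for a CMAS with decay, V = Y·Q·ΔS·θ_c / [X·(1+k_d θ_c)] = 0.560 × 1250 × (418 − 4.19) × 14.8 / [1540 × (1 + 0.0637 × 14.8)] = 4.29×10^6 / 2992 = 1433 m³.
Q_w = (V·X)/(θ_c X_r) = 1433 × 1540 / (14.8 × 6210) = 24.01 m³/d.

Q_w ≈ 24.0 m³/d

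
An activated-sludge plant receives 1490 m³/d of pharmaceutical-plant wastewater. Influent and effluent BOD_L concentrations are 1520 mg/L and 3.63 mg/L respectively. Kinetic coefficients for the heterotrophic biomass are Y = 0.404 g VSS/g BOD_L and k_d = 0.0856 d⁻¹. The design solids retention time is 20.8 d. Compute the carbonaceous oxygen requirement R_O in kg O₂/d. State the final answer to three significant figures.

Observed yield with endogenous decay: Y_obs = Y / (1 + k_d·θ_c) = 0.404 / (1 + 0.0856 × 20.8) = 0.404 / 2.780 = 0.1453 g VSS/g BOD_L.
ΔS = 1520 − 3.63 = 1516 mg/L, so the substrate removal rate is 1490 × 1516/1000 = 2259 kg BOD_L/d.
Biomass synthesised: P_X = Y_obs × 2259 = 328.3 kg VSS/d.
R_O = Q·ΔS − 1.42 P_X = 2259 − 466.2 = 1793 kg O₂/d.

R_O ≈ 1790 kg O₂/d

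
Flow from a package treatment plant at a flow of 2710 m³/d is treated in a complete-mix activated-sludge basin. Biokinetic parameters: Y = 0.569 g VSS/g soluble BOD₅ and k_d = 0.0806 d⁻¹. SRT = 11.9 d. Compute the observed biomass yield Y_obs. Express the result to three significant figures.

Y_obs ≈ 0.290 g VSS/g soluble BOD₅

Correct the yield for decay: Y_obs = Y/(1 + k_d θ_c) = 0.569 / (1 + 0.0806 × 11.9) = 0.569 / 1.959 = 0.2904.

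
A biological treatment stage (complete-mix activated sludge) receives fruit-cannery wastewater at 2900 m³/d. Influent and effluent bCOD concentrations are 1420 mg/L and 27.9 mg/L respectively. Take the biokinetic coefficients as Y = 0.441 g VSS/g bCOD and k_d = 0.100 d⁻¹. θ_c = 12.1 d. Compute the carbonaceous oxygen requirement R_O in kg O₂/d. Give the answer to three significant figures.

R_O ≈ 2890 kg O₂/d

Observed yield with endogenous decay: Y_obs = Y / (1 + k_d·θ_c) = 0.441 / (1 + 0.100 × 12.1) = 0.441 / 2.210 = 0.1995 g VSS/g bCOD.
Substrate removed = Q·(S₀ − S) = 2900 m³/d × (1420 − 27.9) g/m³ = 4.04×10^6 g/d = 4037 kg/d.
P_X = Y_obs·Q·(S₀ − S) = 0.1995 × 4037 = 805.6 kg VSS/d.
R_O = Q·ΔS − 1.42 P_X = 4037 − 1144 = 2893 kg O₂/d.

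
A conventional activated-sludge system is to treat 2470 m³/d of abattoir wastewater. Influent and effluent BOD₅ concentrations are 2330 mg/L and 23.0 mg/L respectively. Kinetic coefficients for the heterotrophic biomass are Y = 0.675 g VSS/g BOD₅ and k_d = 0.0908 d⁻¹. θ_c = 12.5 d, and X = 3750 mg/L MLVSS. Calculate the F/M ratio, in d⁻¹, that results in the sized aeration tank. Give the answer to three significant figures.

Rearranging the biomass balance for a CMAS with decay, V = Y·Q·ΔS·θ_c / [X·(1+k_d θ_c)] = 0.675 × 2470 × (2330 − 23.0) × 12.5 / [3750 × (1 + 0.0908 × 12.5)] = 4.81×10^7 / 8006 = 6005 m³.
F/M = applied load / biomass = Q·S₀/(V·X) = 2470 × 2330 / (6005 × 3750) = 0.2556 d⁻¹.

F/M ≈ 0.256 d⁻¹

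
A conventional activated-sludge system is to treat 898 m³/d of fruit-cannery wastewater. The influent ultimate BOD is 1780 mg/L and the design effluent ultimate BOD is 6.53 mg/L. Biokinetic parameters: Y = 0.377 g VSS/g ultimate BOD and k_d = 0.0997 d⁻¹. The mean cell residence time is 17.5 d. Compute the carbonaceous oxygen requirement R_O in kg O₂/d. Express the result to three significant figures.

The observed yield is Y_obs = Y/(1 + k_d·θ_c) = 0.377 / (1 + 0.0997 × 17.5) = 0.377 / 2.745 = 0.1374 g VSS per g ultimate BOD removed.
Mass of ultimate BOD removed per day: Q(S₀ − S) = 898 × 1773 g/m³ = 1593 kg/d.
Biomass synthesised: P_X = Y_obs × 1593 = 218.7 kg VSS/d.
R_O = Q·(S₀ − S) − 1.42·P_X = 1593 − 1.42 × 218.7 = 1282 kg O₂/d.

R_O ≈ 1280 kg O₂/d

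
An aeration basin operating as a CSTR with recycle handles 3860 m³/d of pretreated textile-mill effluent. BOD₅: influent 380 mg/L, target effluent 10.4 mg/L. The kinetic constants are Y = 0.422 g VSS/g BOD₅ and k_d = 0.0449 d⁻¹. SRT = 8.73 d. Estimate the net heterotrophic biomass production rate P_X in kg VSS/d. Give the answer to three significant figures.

Y_obs = Y / (1 + k_d θ_c) = 0.422 / (1 + 0.0449 × 8.73) = 0.422 / 1.392 = 0.3032.
ΔS = 380 − 10.4 = 369.6 mg/L, so the substrate removal rate is 3860 × 369.6/1000 = 1427 kg BOD₅/d.
Net biomass production P_X = Y_obs × Q·(S₀ − S) = 0.3032 × 1427 = 432.5 kg VSS/d.

P_X ≈ 433 kg VSS/d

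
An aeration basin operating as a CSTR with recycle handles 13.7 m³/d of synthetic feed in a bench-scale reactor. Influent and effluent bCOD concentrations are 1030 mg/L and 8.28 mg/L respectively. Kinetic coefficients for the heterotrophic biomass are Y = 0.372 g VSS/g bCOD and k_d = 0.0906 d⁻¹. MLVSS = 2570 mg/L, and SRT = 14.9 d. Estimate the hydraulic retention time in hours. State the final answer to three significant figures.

Rearranging the biomass balance for a CMAS with decay, V = Y·Q·ΔS·θ_c / [X·(1+k_d θ_c)] = 0.372 × 13.7 × (1030 − 8.28) × 14.9 / [2570 × (1 + 0.0906 × 14.9)] = 7.76×10^4 / 6039 = 12.85 m³.
Hydraulic retention time τ = V/Q = 12.85 / 13.7 = 0.9377 d = 22.51 h.

τ ≈ 22.5 h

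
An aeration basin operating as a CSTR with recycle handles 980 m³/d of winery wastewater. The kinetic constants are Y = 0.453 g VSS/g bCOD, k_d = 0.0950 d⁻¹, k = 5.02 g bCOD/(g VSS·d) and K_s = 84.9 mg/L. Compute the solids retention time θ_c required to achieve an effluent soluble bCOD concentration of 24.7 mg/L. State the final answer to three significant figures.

Specific growth rate at S = 24.7 mg/L: μ = YkS/(K_s+S) = 0.453·5.02·24.7/(84.9+24.7) = 0.5125 d⁻¹.
1/θ_c = 0.5125 − 0.0950 = 0.4175 d⁻¹, so θ_c = 2.395 d.

θ_c ≈ 2.40 d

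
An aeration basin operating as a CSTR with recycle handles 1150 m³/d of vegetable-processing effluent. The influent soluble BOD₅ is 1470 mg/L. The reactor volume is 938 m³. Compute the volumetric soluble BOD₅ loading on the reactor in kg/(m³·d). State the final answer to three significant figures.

L_v ≈ 1.80 kg soluble BOD₅/(m³·d)

L_v = Q S₀ / V = 1150 × 1470 × 10⁻³ / 938.0 = 1.802 kg/(m³·d).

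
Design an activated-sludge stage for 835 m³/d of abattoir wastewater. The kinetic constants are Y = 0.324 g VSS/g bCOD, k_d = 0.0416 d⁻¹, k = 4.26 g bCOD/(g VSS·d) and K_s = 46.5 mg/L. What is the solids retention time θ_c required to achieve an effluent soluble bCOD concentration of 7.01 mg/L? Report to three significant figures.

θ_c ≈ 7.18 d

From 1/θ_c = Y·k·S/(K_s + S) − k_d: Y·k·S/(K_s+S) = 0.324 × 4.26 × 7.01 / (46.5 + 7.01) = 0.1808 d⁻¹.
1/θ_c = 0.1808 − 0.0416 = 0.1392 d⁻¹, so θ_c = 7.183 d.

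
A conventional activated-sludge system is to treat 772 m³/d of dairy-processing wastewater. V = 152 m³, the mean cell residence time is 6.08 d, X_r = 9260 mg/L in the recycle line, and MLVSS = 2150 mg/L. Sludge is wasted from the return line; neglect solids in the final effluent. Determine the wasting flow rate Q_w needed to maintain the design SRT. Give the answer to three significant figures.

Q_w = (V·X)/(θ_c X_r) = 152.0 × 2150 / (6.08 × 9260) = 5.805 m³/d.

Q_w ≈ 5.80 m³/d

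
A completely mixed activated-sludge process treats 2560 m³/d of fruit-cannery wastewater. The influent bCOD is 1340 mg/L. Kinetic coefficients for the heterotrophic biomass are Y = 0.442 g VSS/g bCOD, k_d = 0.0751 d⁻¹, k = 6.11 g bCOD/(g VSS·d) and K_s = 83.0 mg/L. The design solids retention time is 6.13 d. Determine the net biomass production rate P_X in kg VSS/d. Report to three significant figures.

From the Monod/SRT balance for a CMAS, S = K_s·(1+k_d θ_c)/[θ_c·(Y k − k_d) − 1] = 83.0 × (1 + 0.0751 × 6.13) / [6.13 × (0.442 × 6.11 − 0.0751) − 1] = 121.2 / 15.09 = 8.030 mg/L.
Correct the yield for decay: Y_obs = Y/(1 + k_d θ_c) = 0.442 / (1 + 0.0751 × 6.13) = 0.442 / 1.460 = 0.3027.
Mass of bCOD removed per day: Q(S₀ − S) = 2560 × 1332 g/m³ = 3410 kg/d.
Net biomass production P_X = Y_obs × Q·(S₀ − S) = 0.3027 × 3410 = 1032 kg VSS/d.

P_X ≈ 1030 kg VSS/d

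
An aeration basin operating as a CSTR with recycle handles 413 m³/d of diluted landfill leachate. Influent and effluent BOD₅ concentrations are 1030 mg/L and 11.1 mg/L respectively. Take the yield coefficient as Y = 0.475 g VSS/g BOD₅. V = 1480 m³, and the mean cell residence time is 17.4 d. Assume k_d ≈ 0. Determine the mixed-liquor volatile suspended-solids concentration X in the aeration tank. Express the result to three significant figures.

X ≈ 2350 mg/L

X = Y·Q·ΔS·θ_c / V = 0.475 × 413 × (1030 − 11.1) × 17.4 / 1480 = 2350 mg/L.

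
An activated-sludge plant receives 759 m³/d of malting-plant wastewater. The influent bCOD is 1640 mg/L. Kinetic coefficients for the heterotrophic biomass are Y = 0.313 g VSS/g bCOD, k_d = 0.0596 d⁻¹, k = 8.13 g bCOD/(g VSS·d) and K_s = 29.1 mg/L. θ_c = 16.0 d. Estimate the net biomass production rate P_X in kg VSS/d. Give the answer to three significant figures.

Effluent substrate depends only on kinetics and SRT: S = K_s(1 + k_d θ_c) / [θ_c(Yk − k_d) − 1] = 29.1 × (1 + 0.0596 × 16.0) / [16.0 × (0.313 × 8.13 − 0.0596) − 1] = 56.85 / 38.76 = 1.467 mg/L.
Observed yield with endogenous decay: Y_obs = Y / (1 + k_d·θ_c) = 0.313 / (1 + 0.0596 × 16.0) = 0.313 / 1.954 = 0.1602 g VSS/g bCOD.
Mass of bCOD removed per day: Q(S₀ − S) = 759 × 1639 g/m³ = 1244 kg/d.
Biomass produced: P_X = Y_obs·Q·ΔS = 0.1602 × 1244 ≈ 199.3 kg VSS/d.

P_X ≈ 199 kg VSS/d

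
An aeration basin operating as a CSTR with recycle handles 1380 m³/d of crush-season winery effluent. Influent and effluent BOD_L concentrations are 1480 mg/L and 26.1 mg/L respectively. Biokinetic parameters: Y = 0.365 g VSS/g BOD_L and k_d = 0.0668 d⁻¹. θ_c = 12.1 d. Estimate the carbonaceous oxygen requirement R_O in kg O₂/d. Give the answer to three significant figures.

R_O ≈ 1430 kg O₂/d

Observed yield with endogenous decay: Y_obs = Y / (1 + k_d·θ_c) = 0.365 / (1 + 0.0668 × 12.1) = 0.365 / 1.808 = 0.2018 g VSS/g BOD_L.
Q·(S₀ − S) = 1380 × (1480 − 26.1) × 10⁻³ = 2006 kg/d removed.
P_X = Y_obs·Q·(S₀ − S) = 0.2018 × 2006 = 405.0 kg VSS/d.
R_O = Q·(S₀ − S) − 1.42·P_X = 2006 − 1.42 × 405.0 = 1431 kg O₂/d.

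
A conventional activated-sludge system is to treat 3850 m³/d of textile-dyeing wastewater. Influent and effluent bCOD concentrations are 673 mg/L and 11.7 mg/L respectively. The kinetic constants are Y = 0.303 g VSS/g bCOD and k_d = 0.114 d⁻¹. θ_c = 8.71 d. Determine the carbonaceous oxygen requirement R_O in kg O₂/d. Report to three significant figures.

R_O ≈ 2000 kg O₂/d

Observed yield with endogenous decay: Y_obs = Y / (1 + k_d·θ_c) = 0.303 / (1 + 0.114 × 8.71) = 0.303 / 1.993 = 0.1520 g VSS/g bCOD.
ΔS = 673 − 11.7 = 661.3 mg/L, so the substrate removal rate is 3850 × 661.3/1000 = 2546 kg bCOD/d.
Net sludge production P_X = 0.1520 × 2546 = 387.1 kg VSS/d.
R_O = Q·ΔS − 1.42 P_X = 2546 − 549.7 = 1996 kg O₂/d.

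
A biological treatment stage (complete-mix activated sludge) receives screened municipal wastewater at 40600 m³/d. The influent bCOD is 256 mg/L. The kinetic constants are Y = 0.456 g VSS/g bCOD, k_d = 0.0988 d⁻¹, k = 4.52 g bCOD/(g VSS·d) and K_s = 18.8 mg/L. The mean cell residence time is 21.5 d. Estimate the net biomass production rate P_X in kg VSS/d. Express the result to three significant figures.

P_X ≈ 1510 kg VSS/d

For a completely mixed reactor with recycle the Lawrence–McCarty relation gives S = K_s·(1 + k_d·θ_c) / [θ_c·(Y·k − k_d) − 1] = 18.8 × (1 + 0.0988 × 21.5) / [21.5 × (0.456 × 4.52 − 0.0988) − 1] = 58.73 / 41.19 = 1.426 mg/L.
Y_obs = Y / (1 + k_d θ_c) = 0.456 / (1 + 0.0988 × 21.5) = 0.456 / 3.124 = 0.1460.
Q·(S₀ − S) = 40600 × (256 − 1.43) × 10⁻³ = 10336 kg/d removed.
Net biomass production P_X = Y_obs × Q·(S₀ − S) = 0.1460 × 10336 = 1509 kg VSS/d.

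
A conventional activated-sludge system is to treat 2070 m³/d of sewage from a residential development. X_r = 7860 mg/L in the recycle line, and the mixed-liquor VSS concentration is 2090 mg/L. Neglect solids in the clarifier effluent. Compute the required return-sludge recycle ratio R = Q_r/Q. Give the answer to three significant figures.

R ≈ 0.362

Solids balance on the clarifier gives (1+R)X = R·X_r, so R = X/(X_r − X) = 2090 / (7860 − 2090) = 0.3622.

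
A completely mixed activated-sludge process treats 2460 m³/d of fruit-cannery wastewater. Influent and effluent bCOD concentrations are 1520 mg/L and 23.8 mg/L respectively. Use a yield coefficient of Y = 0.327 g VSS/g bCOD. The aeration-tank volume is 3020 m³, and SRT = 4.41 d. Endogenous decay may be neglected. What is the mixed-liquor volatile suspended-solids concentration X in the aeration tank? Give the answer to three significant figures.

X = Y·Q·ΔS·θ_c / V = 0.327 × 2460 × (1520 − 23.8) × 4.41 / 3020 = 1758 mg/L.

X ≈ 1760 mg/L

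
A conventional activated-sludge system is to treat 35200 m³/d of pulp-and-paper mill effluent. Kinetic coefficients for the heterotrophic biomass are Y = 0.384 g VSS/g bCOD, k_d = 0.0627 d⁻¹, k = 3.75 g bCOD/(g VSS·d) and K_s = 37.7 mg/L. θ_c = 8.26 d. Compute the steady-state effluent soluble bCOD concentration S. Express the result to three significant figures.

S ≈ 5.51 mg/L

For a completely mixed reactor with recycle the Lawrence–McCarty relation gives S = K_s·(1 + k_d·θ_c) / [θ_c·(Y·k − k_d) − 1] = 37.7 × (1 + 0.0627 × 8.26) / [8.26 × (0.384 × 3.75 − 0.0627) − 1] = 57.22 / 10.38 = 5.515 mg/L.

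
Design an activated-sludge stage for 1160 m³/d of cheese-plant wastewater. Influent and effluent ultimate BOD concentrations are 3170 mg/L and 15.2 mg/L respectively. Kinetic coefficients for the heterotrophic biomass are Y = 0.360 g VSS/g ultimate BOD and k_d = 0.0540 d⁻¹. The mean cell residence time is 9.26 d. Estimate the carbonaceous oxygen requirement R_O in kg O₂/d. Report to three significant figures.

R_O ≈ 2410 kg O₂/d

Correct the yield for decay: Y_obs = Y/(1 + k_d θ_c) = 0.360 / (1 + 0.0540 × 9.26) = 0.360 / 1.500 = 0.2400.
Substrate removed = Q·(S₀ − S) = 1160 m³/d × (3170 − 15.2) g/m³ = 3.66×10^6 g/d = 3660 kg/d.
P_X = Y_obs·Q·(S₀ − S) = 0.2400 × 3660 = 878.3 kg VSS/d.
R_O = Q·(S₀ − S) − 1.42·P_X = 3660 − 1.42 × 878.3 = 2412 kg O₂/d.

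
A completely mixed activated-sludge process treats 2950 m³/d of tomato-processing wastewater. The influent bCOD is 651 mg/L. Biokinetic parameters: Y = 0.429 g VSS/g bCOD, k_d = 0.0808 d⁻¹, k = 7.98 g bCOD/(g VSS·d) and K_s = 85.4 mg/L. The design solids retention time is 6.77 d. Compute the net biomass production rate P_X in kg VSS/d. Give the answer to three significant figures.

Effluent substrate depends only on kinetics and SRT: S = K_s(1 + k_d θ_c) / [θ_c(Yk − k_d) − 1] = 85.4 × (1 + 0.0808 × 6.77) / [6.77 × (0.429 × 7.98 − 0.0808) − 1] = 132.1 / 21.63 = 6.108 mg/L.
Observed yield with endogenous decay: Y_obs = Y / (1 + k_d·θ_c) = 0.429 / (1 + 0.0808 × 6.77) = 0.429 / 1.547 = 0.2773 g VSS/g bCOD.
ΔS = 651 − 6.11 = 644.9 mg/L, so the substrate removal rate is 2950 × 644.9/1000 = 1902 kg bCOD/d.
Net biomass production P_X = Y_obs × Q·(S₀ − S) = 0.2773 × 1902 = 527.6 kg VSS/d.

P_X ≈ 528 kg VSS/d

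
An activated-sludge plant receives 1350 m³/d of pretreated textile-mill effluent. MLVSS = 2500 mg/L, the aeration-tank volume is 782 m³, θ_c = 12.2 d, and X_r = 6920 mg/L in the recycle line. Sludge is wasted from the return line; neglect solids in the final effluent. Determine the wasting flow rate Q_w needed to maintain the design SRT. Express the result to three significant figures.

Wasting from the return line (neglecting effluent solids): Q_w = V·X / (θ_c·X_r) = 782.0 × 2500 / (12.2 × 6920) = 23.16 m³/d.

Q_w ≈ 23.2 m³/d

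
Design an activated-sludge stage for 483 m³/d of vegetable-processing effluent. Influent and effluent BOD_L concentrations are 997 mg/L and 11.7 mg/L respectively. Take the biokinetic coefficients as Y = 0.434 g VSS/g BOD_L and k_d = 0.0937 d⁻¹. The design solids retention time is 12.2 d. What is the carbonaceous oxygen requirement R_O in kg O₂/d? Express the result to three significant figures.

R_O ≈ 339 kg O₂/d

Correct the yield for decay: Y_obs = Y/(1 + k_d θ_c) = 0.434 / (1 + 0.0937 × 12.2) = 0.434 / 2.143 = 0.2025.
Substrate removed = Q·(S₀ − S) = 483 m³/d × (997 − 11.7) g/m³ = 4.76×10^5 g/d = 475.9 kg/d.
P_X = Y_obs·Q·(S₀ − S) = 0.2025 × 475.9 = 96.37 kg VSS/d.
R_O = Q·(S₀ − S) − 1.42·P_X = 475.9 − 1.42 × 96.37 = 339.1 kg O₂/d.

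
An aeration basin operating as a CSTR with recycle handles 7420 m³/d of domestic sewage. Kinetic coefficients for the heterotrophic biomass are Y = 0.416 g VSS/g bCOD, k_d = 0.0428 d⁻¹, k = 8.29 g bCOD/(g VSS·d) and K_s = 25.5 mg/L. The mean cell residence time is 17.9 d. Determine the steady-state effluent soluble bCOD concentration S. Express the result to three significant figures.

Effluent substrate depends only on kinetics and SRT: S = K_s(1 + k_d θ_c) / [θ_c(Yk − k_d) − 1] = 25.5 × (1 + 0.0428 × 17.9) / [17.9 × (0.416 × 8.29 − 0.0428) − 1] = 45.04 / 59.96 = 0.7510 mg/L.

S ≈ 0.751 mg/L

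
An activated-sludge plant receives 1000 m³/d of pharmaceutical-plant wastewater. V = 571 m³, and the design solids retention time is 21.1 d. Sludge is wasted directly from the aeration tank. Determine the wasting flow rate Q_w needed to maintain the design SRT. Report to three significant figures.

Q_w ≈ 27.1 m³/d

With mixed-liquor wasting, θ_c = V/Q_w, so Q_w = V/θ_c = 571.0/21.1 = 27.06 m³/d.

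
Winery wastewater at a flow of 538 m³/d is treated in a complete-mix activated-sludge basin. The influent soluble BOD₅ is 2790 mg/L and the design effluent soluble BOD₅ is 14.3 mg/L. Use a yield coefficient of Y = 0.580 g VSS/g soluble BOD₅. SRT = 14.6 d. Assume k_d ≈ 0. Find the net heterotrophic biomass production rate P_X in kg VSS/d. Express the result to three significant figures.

With endogenous decay neglected, the observed yield equals the true yield: Y_obs = Y = 0.580 g VSS/g soluble BOD₅.
Mass of soluble BOD₅ removed per day: Q(S₀ − S) = 538 × 2776 g/m³ = 1493 kg/d.
P_X = Y_obs · Q(S₀ − S) = 0.5800 × 1493 = 866.1 kg VSS/d.

P_X ≈ 866 kg VSS/d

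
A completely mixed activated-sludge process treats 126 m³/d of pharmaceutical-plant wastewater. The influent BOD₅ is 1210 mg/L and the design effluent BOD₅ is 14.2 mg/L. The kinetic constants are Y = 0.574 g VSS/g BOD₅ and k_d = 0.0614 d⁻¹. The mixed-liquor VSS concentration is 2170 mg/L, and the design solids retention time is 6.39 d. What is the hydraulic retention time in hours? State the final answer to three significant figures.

From the SRT design equation V = Y Q (S₀−S) θ_c / [X (1 + k_d θ_c)] = 0.574 × 126 × (1210 − 14.2) × 6.39 / [2170 × (1 + 0.0614 × 6.39)] = 5.53×10^5 / 3021 = 182.9 m³.
Hydraulic retention time τ = V/Q = 182.9 / 126 = 1.452 d = 34.84 h.

τ ≈ 34.8 h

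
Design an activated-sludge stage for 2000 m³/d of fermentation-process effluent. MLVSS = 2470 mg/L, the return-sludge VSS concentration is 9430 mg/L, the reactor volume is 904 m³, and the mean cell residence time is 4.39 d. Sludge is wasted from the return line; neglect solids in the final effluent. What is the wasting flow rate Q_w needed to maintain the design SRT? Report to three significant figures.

Q_w = (V·X)/(θ_c X_r) = 904.0 × 2470 / (4.39 × 9430) = 53.94 m³/d.

Q_w ≈ 53.9 m³/d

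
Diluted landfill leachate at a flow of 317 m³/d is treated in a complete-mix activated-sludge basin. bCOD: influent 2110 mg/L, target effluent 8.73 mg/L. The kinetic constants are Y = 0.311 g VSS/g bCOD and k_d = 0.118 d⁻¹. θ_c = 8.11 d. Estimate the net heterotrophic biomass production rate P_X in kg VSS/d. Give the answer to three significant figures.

P_X ≈ 106 kg VSS/d

Correct the yield for decay: Y_obs = Y/(1 + k_d θ_c) = 0.311 / (1 + 0.118 × 8.11) = 0.311 / 1.957 = 0.1589.
Q·(S₀ − S) = 317 × (2110 − 8.73) × 10⁻³ = 666.1 kg/d removed.
So the net sludge growth is P_X = 0.1589 × 666.1 = 105.9 kg VSS/d.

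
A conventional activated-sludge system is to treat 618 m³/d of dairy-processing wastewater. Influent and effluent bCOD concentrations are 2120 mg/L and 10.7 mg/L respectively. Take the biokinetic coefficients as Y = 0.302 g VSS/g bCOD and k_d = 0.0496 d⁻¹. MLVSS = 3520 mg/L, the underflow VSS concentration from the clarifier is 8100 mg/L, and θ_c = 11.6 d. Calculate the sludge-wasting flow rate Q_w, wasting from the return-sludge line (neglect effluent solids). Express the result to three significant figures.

From the SRT design equation V = Y Q (S₀−S) θ_c / [X (1 + k_d θ_c)] = 0.302 × 618 × (2120 − 10.7) × 11.6 / [3520 × (1 + 0.0496 × 11.6)] = 4.57×10^6 / 5545 = 823.5 m³.
Wasting from the return line (neglecting effluent solids): Q_w = V·X / (θ_c·X_r) = 823.5 × 3520 / (11.6 × 8100) = 30.85 m³/d.

Q_w ≈ 30.9 m³/d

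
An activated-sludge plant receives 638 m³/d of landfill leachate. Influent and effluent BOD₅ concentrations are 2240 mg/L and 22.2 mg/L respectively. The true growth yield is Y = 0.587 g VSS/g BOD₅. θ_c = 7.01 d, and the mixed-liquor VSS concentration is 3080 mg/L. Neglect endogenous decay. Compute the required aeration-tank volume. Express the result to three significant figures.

With k_d = 0 the design equation reduces to V = Y Q (S₀−S) θ_c / X = 0.587 × 638 × (2240 − 22.2) × 7.01 / 3080 = 1890 m³.

V ≈ 1890 m³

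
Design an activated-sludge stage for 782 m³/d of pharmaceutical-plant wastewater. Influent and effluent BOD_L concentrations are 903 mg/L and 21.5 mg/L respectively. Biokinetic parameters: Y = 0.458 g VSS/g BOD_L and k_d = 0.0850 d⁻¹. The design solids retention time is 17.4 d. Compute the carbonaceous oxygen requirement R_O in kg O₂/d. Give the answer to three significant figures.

R_O ≈ 508 kg O₂/d

Observed yield with endogenous decay: Y_obs = Y / (1 + k_d·θ_c) = 0.458 / (1 + 0.0850 × 17.4) = 0.458 / 2.479 = 0.1848 g VSS/g BOD_L.
ΔS = 903 − 21.5 = 881.5 mg/L, so the substrate removal rate is 782 × 881.5/1000 = 689.3 kg BOD_L/d.
P_X = Y_obs·Q·(S₀ − S) = 0.1848 × 689.3 = 127.4 kg VSS/d.
R_O = Q·(S₀ − S) − 1.42·P_X = 689.3 − 1.42 × 127.4 = 508.5 kg O₂/d.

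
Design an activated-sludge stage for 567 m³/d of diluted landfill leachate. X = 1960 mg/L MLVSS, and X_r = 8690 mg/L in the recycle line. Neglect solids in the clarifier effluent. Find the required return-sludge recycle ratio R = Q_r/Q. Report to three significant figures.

R ≈ 0.291

Mass balance around the secondary clarifier (neglecting effluent solids): R = X / (X_r − X) = 1960 / (8690 − 1960) = 0.2912.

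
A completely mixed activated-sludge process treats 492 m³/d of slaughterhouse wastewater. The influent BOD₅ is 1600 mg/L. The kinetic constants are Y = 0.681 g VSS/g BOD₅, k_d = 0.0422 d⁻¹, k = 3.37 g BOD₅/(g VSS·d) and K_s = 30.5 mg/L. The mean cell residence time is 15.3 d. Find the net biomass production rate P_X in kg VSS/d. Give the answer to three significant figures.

P_X ≈ 325 kg VSS/d

For a completely mixed reactor with recycle the Lawrence–McCarty relation gives S = K_s·(1 + k_d·θ_c) / [θ_c·(Y·k − k_d) − 1] = 30.5 × (1 + 0.0422 × 15.3) / [15.3 × (0.681 × 3.37 − 0.0422) − 1] = 50.19 / 33.47 = 1.500 mg/L.
Observed yield with endogenous decay: Y_obs = Y / (1 + k_d·θ_c) = 0.681 / (1 + 0.0422 × 15.3) = 0.681 / 1.646 = 0.4138 g VSS/g BOD₅.
ΔS = 1600 − 1.50 = 1598 mg/L, so the substrate removal rate is 492 × 1598/1000 = 786.5 kg BOD₅/d.
P_X = Y_obs · Q(S₀ − S) = 0.4138 × 786.5 = 325.5 kg VSS/d.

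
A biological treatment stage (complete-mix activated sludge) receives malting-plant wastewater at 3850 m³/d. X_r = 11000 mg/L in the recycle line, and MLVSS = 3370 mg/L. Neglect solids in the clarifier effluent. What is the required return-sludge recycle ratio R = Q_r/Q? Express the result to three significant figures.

Mass balance around the secondary clarifier (neglecting effluent solids): R = X / (X_r − X) = 3370 / (11000 − 3370) = 0.4417.

R ≈ 0.442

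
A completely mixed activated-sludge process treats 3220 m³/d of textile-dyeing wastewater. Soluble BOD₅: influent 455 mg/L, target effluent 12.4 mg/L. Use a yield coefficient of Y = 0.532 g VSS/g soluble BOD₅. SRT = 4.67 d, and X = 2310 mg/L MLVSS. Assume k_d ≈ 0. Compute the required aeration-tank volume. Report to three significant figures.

V ≈ 1530 m³

V·X = Y·Q·ΔS·θ_c gives V = 0.532 × 3220 × (455 − 12.4) × 4.67 / 2310 = 1533 m³.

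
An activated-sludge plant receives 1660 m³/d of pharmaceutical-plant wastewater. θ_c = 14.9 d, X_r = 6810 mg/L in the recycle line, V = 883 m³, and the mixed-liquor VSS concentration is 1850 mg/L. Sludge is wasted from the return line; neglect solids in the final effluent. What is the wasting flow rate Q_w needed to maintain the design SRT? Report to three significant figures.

Q_w ≈ 16.1 m³/d

θ_c = V·X/(Q_w·X_r) when wasting from the recycle, so Q_w = V·X/(θ_c·X_r) = 883.0 × 1850 / (14.9 × 6810) = 16.10 m³/d.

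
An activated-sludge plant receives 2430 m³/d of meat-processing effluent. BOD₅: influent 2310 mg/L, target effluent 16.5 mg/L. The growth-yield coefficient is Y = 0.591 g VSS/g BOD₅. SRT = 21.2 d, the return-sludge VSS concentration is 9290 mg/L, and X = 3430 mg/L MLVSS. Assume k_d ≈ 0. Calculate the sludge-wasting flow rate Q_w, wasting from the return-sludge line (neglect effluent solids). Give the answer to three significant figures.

With k_d = 0 the design equation reduces to V = Y Q (S₀−S) θ_c / X = 0.591 × 2430 × (2310 − 16.5) × 21.2 / 3430 = 20358 m³.
Wasting from the return line (neglecting effluent solids): Q_w = V·X / (θ_c·X_r) = 20358 × 3430 / (21.2 × 9290) = 354.5 m³/d.

Q_w ≈ 355 m³/d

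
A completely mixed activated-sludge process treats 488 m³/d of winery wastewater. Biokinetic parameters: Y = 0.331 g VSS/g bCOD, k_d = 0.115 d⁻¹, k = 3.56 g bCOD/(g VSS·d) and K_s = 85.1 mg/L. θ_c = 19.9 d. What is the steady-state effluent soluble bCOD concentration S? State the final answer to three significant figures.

S ≈ 13.9 mg/L

Effluent substrate depends only on kinetics and SRT: S = K_s(1 + k_d θ_c) / [θ_c(Yk − k_d) − 1] = 85.1 × (1 + 0.115 × 19.9) / [19.9 × (0.331 × 3.56 − 0.115) − 1] = 279.9 / 20.16 = 13.88 mg/L.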